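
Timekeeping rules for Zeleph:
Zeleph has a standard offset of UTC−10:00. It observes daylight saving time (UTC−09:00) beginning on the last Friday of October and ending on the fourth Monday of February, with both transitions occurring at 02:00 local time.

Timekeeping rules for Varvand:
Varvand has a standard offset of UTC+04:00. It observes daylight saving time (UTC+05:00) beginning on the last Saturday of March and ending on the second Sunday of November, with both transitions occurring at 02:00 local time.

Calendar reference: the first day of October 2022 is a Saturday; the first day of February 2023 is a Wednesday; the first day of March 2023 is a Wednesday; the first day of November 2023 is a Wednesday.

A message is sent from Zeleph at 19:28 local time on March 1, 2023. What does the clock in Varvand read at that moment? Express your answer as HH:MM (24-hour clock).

09:28

1 October 2022 is a Saturday, so Fridays fall on 7, 14, 21, 28; the last is October 28.
1 February 2023 is a Wednesday, so the first Monday is February 6 and the fourth is February 27.
March 1, 2023 does not fall between 28 October 2022 and 27 February 2023, so daylight saving is not in effect and Zeleph is at UTC−10:00.
19:28 Zeleph + 10h = 05:28 UTC (rolling into the next day, 2 March 2023).
1 March 2023 is a Wednesday, so Saturdays fall on 4, 11, 18, 25; the last is March 25.
1 November 2023 is a Wednesday, so the first Sunday is November 5 and the second is November 12.
At the standard offset (UTC+04:00), 05:28 UTC + 4h = 09:28 Varvand standard time.
The standard-time date in Varvand, March 2, 2023, is outside the daylight-saving period (25 March – 12 November), so Varvand is on standard time, UTC+04:00.
05:28 UTC + 4h = 09:28 Varvand.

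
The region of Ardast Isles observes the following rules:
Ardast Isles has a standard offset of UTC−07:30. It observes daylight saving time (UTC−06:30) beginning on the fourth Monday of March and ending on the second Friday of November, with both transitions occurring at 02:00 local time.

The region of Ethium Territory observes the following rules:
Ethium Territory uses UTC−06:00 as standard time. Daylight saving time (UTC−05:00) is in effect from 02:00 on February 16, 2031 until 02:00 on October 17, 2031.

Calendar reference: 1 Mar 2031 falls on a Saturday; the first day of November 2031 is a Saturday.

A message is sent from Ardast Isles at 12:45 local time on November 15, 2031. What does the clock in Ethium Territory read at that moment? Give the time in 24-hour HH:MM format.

1 March 2031 is a Saturday, so the first Monday is March 3 and the fourth is March 24.
1 November 2031 is a Saturday, so the first Friday is November 7 and the second is November 14.
Daylight saving runs 24 March – 14 November; November 15, 2031 is outside that window, so Ardast Isles is on standard time at UTC−07:30.
12:45 Ardast Isles + 7h30m = 20:15 UTC.
At the standard offset (UTC−06:00), 20:15 UTC − 6h = 14:15 Ethium Territory standard time.
The standard-time date in Ethium Territory, November 15, 2031, is outside the daylight-saving period (16 February – 17 October), so Ethium Territory is on standard time, UTC−06:00.
20:15 UTC − 6h = 14:15 Ethium Territory.

14:15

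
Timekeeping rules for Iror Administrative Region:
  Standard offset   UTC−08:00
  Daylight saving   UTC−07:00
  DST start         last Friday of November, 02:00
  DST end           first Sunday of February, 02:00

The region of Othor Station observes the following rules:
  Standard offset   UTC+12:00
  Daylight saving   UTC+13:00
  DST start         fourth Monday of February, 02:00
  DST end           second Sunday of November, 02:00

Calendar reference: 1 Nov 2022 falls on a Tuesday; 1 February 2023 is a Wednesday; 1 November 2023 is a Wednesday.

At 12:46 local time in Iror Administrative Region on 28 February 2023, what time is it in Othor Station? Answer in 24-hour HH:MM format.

09:46

1 November 2022 is a Tuesday, so Fridays fall on 4, 11, 18, 25; the last is November 25.
1 February 2023 is a Wednesday, so the first Sunday is February 5.
28 February 2023 does not fall between 25 November 2022 and 5 February 2023, so daylight saving is not in effect and Iror Administrative Region is at UTC−08:00.
12:46 Iror Administrative Region + 8h = 20:46 UTC.
1 February 2023 is a Wednesday, so the first Monday is February 6 and the fourth is February 27.
1 November 2023 is a Wednesday, so the first Sunday is November 5 and the second is November 12.
At the standard offset (UTC+12:00), 20:46 UTC + 12h = 08:46 Othor Station standard time (rolling into the next day, 1 March 2023).
Daylight saving runs 27 February – 12 November; the standard-time date in Othor Station, 1 March 2023, is inside that window, so Othor Station is at UTC+13:00.
20:46 UTC + 13h = 09:46 Othor Station (rolling into the next day, 1 March 2023).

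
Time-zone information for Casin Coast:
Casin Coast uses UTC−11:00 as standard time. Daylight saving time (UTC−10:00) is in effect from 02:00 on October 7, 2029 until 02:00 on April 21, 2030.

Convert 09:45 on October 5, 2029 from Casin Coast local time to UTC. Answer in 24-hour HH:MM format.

20:45

Daylight saving runs 7 October 2029 – 21 April 2030; October 5, 2029 is outside that window, so Casin Coast is on standard time at UTC−11:00.
09:45 local + 11h = 20:45 UTC.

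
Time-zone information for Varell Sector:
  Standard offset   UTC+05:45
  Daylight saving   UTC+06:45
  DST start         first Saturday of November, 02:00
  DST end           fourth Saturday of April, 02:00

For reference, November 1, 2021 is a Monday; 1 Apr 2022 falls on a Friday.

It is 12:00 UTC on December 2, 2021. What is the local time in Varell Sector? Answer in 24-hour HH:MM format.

18:45

1 November 2021 is a Monday, so the first Saturday is November 6.
1 April 2022 is a Friday, so the first Saturday is April 2 and the fourth is April 23.
At the standard offset (UTC+05:45), 12:00 UTC + 5h45m = 17:45 Varell Sector standard time.
The standard-time date in Varell Sector, December 2, 2021, falls between 6 November 2021 and 23 April 2022, so daylight saving is in effect and Varell Sector is at UTC+06:45.
12:00 UTC + 6h45m = 18:45 local.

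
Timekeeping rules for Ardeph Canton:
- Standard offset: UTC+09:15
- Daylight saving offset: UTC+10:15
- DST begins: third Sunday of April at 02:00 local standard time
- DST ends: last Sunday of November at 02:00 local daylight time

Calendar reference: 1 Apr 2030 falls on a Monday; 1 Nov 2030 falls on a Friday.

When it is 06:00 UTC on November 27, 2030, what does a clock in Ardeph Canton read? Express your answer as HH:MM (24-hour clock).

1 April 2030 is a Monday, so the first Sunday is April 7 and the third is April 21.
1 November 2030 is a Friday, so Sundays fall on 3, 10, 17, 24; the last is November 24.
At the standard offset (UTC+09:15), 06:00 UTC + 9h15m = 15:15 Ardeph Canton standard time.
Daylight saving runs 21 April – 24 November; the standard-time date in Ardeph Canton, November 27, 2030, is outside that window, so Ardeph Canton is on standard time at UTC+09:15.
06:00 UTC + 9h15m = 15:15 local.

15:15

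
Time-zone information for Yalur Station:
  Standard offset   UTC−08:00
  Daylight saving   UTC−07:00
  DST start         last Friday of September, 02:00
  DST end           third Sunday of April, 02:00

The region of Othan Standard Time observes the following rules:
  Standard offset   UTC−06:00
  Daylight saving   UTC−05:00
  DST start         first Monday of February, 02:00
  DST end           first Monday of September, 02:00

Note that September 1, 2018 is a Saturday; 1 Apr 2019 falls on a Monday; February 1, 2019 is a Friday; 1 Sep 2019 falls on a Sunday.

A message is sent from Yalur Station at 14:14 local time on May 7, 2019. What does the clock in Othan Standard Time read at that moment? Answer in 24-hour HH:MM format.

1 September 2018 is a Saturday, so Fridays fall on 7, 14, 21, 28; the last is September 28.
1 April 2019 is a Monday, so the first Sunday is April 7 and the third is April 21.
Daylight saving runs 28 September 2018 – 21 April 2019; May 7, 2019 is outside that window, so Yalur Station is on standard time at UTC−08:00.
14:14 Yalur Station + 8h = 22:14 UTC.
1 February 2019 is a Friday, so the first Monday is February 4.
1 September 2019 is a Sunday, so the first Monday is September 2.
At the standard offset (UTC−06:00), 22:14 UTC − 6h = 16:14 Othan Standard Time standard time.
The standard-time date in Othan Standard Time, May 7, 2019, lies within the daylight-saving period (4 February – 2 September), so Othan Standard Time is on daylight time, UTC−05:00.
22:14 UTC − 5h = 17:14 Othan Standard Time.

17:14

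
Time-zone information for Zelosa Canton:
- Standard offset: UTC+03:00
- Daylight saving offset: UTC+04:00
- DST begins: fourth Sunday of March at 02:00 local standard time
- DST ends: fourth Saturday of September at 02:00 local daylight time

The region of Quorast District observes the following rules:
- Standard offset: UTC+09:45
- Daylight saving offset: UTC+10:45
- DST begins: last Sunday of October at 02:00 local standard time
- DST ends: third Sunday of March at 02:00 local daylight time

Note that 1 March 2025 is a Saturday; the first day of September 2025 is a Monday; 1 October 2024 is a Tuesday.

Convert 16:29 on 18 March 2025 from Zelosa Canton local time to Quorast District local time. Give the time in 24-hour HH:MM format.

23:14

1 March 2025 is a Saturday, so the first Sunday is March 2 and the fourth is March 23.
1 September 2025 is a Monday, so the first Saturday is September 6 and the fourth is September 27.
18 March 2025 is outside the daylight-saving period (23 March – 27 September), so Zelosa Canton is on standard time, UTC+03:00.
16:29 Zelosa Canton − 3h = 13:29 UTC.
1 October 2024 is a Tuesday, so Sundays fall on 6, 13, 20, 27; the last is October 27.
1 March 2025 is a Saturday, so the first Sunday is March 2 and the third is March 16.
At the standard offset (UTC+09:45), 13:29 UTC + 9h45m = 23:14 Quorast District standard time.
Daylight saving runs 27 October 2024 – 16 March 2025; the standard-time date in Quorast District, 18 March 2025, is outside that window, so Quorast District is on standard time at UTC+09:45.
13:29 UTC + 9h45m = 23:14 Quorast District.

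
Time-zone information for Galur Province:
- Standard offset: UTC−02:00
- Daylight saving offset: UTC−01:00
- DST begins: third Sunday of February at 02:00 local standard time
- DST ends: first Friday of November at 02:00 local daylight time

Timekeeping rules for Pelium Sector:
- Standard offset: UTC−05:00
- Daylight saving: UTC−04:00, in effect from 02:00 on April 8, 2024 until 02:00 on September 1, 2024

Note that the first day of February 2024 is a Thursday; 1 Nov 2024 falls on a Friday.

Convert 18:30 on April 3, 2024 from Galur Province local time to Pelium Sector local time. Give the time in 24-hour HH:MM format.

1 February 2024 is a Thursday, so the first Sunday is February 4 and the third is February 18.
1 November 2024 is a Friday, so the first Friday is November 1.
Daylight saving runs 18 February – 1 November; April 3, 2024 is inside that window, so Galur Province is at UTC−01:00.
18:30 Galur Province + 1h = 19:30 UTC.
At the standard offset (UTC−05:00), 19:30 UTC − 5h = 14:30 Pelium Sector standard time.
Daylight saving runs 8 April – 1 September; the standard-time date in Pelium Sector, April 3, 2024, is outside that window, so Pelium Sector is on standard time at UTC−05:00.
19:30 UTC − 5h = 14:30 Pelium Sector.

14:30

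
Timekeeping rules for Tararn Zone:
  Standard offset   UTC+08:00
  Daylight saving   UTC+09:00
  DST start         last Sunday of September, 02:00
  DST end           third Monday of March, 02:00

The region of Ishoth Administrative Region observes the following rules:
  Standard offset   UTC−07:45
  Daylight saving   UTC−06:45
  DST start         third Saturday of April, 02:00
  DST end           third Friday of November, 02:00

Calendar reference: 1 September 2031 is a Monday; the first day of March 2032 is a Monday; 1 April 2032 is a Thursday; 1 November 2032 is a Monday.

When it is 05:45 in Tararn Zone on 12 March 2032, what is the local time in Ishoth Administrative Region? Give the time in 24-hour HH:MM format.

13:00

1 September 2031 is a Monday, so Sundays fall on 7, 14, 21, 28; the last is September 28.
1 March 2032 is a Monday, so the first Monday is March 1 and the third is March 15.
12 March 2032 lies within the daylight-saving period (28 September 2031 – 15 March 2032), so Tararn Zone is on daylight time, UTC+09:00.
05:45 Tararn Zone − 9h = 20:45 UTC (rolling into the previous day, 11 March 2032).
1 April 2032 is a Thursday, so the first Saturday is April 3 and the third is April 17.
1 November 2032 is a Monday, so the first Friday is November 5 and the third is November 19.
At the standard offset (UTC−07:45), 20:45 UTC − 7h45m = 13:00 Ishoth Administrative Region standard time.
The standard-time date in Ishoth Administrative Region, 11 March 2032, does not fall between 17 April and 19 November, so daylight saving is not in effect and Ishoth Administrative Region is at UTC−07:45.
20:45 UTC − 7h45m = 13:00 Ishoth Administrative Region.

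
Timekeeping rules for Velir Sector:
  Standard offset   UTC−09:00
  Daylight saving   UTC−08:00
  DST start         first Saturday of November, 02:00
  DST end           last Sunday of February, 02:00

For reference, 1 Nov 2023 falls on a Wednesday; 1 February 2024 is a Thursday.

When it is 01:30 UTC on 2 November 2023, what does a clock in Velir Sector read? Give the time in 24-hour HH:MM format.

1 November 2023 is a Wednesday, so the first Saturday is November 4.
1 February 2024 is a Thursday, so Sundays fall on 4, 11, 18, 25; the last is February 25.
At the standard offset (UTC−09:00), 01:30 UTC − 9h = 16:30 Velir Sector standard time (rolling into the previous day, 1 November 2023).
Daylight saving runs 4 November 2023 – 25 February 2024; the standard-time date in Velir Sector, 1 November 2023, is outside that window, so Velir Sector is on standard time at UTC−09:00.
01:30 UTC − 9h = 16:30 local (rolling into the previous day, 1 November 2023).

16:30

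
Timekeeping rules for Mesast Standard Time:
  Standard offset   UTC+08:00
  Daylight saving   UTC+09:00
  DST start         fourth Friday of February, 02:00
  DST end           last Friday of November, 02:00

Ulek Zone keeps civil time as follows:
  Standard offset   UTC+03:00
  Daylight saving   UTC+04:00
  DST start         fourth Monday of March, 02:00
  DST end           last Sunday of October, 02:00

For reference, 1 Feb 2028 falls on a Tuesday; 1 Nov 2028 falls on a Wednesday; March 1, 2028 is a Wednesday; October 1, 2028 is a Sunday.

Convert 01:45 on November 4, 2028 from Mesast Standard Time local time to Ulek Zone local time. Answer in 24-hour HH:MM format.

1 February 2028 is a Tuesday, so the first Friday is February 4 and the fourth is February 25.
1 November 2028 is a Wednesday, so Fridays fall on 3, 10, 17, 24; the last is November 24.
November 4, 2028 lies within the daylight-saving period (25 February – 24 November), so Mesast Standard Time is on daylight time, UTC+09:00.
01:45 Mesast Standard Time − 9h = 16:45 UTC (rolling into the previous day, 3 November 2028).
1 March 2028 is a Wednesday, so the first Monday is March 6 and the fourth is March 27.
1 October 2028 is a Sunday, so Sundays fall on 1, 8, 15, 22, 29; the last is October 29.
At the standard offset (UTC+03:00), 16:45 UTC + 3h = 19:45 Ulek Zone standard time.
The standard-time date in Ulek Zone, November 3, 2028, is outside the daylight-saving period (27 March – 29 October), so Ulek Zone is on standard time, UTC+03:00.
16:45 UTC + 3h = 19:45 Ulek Zone.

19:45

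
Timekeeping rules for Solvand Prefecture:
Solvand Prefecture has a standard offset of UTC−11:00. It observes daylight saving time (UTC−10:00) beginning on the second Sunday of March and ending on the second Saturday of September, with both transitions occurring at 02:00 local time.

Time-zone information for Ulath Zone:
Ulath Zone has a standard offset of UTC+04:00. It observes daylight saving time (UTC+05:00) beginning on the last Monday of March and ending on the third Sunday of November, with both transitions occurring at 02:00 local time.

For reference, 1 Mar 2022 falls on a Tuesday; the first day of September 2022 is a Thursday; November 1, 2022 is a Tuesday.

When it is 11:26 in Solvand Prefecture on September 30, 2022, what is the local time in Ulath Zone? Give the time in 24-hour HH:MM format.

03:26

1 March 2022 is a Tuesday, so the first Sunday is March 6 and the second is March 13.
1 September 2022 is a Thursday, so the first Saturday is September 3 and the second is September 10.
September 30, 2022 does not fall between 13 March and 10 September, so daylight saving is not in effect and Solvand Prefecture is at UTC−11:00.
11:26 Solvand Prefecture + 11h = 22:26 UTC.
1 March 2022 is a Tuesday, so Mondays fall on 7, 14, 21, 28; the last is March 28.
1 November 2022 is a Tuesday, so the first Sunday is November 6 and the third is November 20.
At the standard offset (UTC+04:00), 22:26 UTC + 4h = 02:26 Ulath Zone standard time (rolling into the next day, 1 October 2022).
The standard-time date in Ulath Zone, October 1, 2022, lies within the daylight-saving period (28 March – 20 November), so Ulath Zone is on daylight time, UTC+05:00.
22:26 UTC + 5h = 03:26 Ulath Zone (rolling into the next day, 1 October 2022).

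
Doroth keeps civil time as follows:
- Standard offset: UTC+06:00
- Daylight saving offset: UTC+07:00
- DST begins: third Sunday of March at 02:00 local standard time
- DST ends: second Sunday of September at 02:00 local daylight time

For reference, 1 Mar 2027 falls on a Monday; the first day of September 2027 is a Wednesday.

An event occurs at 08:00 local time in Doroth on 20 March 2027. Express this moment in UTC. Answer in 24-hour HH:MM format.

02:00

1 March 2027 is a Monday, so the first Sunday is March 7 and the third is March 21.
1 September 2027 is a Wednesday, so the first Sunday is September 5 and the second is September 12.
Daylight saving runs 21 March – 12 September; 20 March 2027 is outside that window, so Doroth is on standard time at UTC+06:00.
08:00 local − 6h = 02:00 UTC.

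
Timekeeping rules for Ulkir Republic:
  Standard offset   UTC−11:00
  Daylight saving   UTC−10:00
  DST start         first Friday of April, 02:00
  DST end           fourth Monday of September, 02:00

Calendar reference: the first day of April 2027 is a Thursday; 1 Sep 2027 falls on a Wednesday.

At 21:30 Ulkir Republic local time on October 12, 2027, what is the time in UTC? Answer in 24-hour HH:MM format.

1 April 2027 is a Thursday, so the first Friday is April 2.
1 September 2027 is a Wednesday, so the first Monday is September 6 and the fourth is September 27.
October 12, 2027 is outside the daylight-saving period (2 April – 27 September), so Ulkir Republic is on standard time, UTC−11:00.
21:30 local + 11h = 08:30 UTC (rolling into the next day, 13 October 2027).

08:30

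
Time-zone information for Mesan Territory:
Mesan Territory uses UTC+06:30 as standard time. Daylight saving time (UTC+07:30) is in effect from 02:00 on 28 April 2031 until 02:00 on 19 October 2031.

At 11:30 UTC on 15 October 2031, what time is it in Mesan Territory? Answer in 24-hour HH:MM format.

19:00

At the standard offset (UTC+06:30), 11:30 UTC + 6h30m = 18:00 Mesan Territory standard time.
The standard-time date in Mesan Territory, 15 October 2031, lies within the daylight-saving period (28 April – 19 October), so Mesan Territory is on daylight time, UTC+07:30.
11:30 UTC + 7h30m = 19:00 local.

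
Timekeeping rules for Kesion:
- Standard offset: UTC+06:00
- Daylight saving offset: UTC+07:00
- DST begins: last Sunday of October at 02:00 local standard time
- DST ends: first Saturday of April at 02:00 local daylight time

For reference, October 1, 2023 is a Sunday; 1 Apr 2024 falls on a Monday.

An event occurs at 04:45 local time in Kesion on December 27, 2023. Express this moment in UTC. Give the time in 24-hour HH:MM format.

1 October 2023 is a Sunday, so Sundays fall on 1, 8, 15, 22, 29; the last is October 29.
1 April 2024 is a Monday, so the first Saturday is April 6.
December 27, 2023 falls between 29 October 2023 and 6 April 2024, so daylight saving is in effect and Kesion is at UTC+07:00.
04:45 local − 7h = 21:45 UTC (rolling into the previous day, 26 December 2023).

21:45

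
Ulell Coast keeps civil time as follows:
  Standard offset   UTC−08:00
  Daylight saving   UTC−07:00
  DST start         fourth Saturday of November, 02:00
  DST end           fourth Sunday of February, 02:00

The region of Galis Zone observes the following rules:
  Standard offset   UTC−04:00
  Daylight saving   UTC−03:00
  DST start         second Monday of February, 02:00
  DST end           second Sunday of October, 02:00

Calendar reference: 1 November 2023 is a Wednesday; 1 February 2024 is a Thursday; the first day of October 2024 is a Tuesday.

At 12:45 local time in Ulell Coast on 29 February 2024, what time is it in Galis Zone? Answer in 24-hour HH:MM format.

1 November 2023 is a Wednesday, so the first Saturday is November 4 and the fourth is November 25.
1 February 2024 is a Thursday, so the first Sunday is February 4 and the fourth is February 25.
Daylight saving runs 25 November 2023 – 25 February 2024; 29 February 2024 is outside that window, so Ulell Coast is on standard time at UTC−08:00.
12:45 Ulell Coast + 8h = 20:45 UTC.
1 February 2024 is a Thursday, so the first Monday is February 5 and the second is February 12.
1 October 2024 is a Tuesday, so the first Sunday is October 6 and the second is October 13.
At the standard offset (UTC−04:00), 20:45 UTC − 4h = 16:45 Galis Zone standard time.
The standard-time date in Galis Zone, 29 February 2024, falls between 12 February and 13 October, so daylight saving is in effect and Galis Zone is at UTC−03:00.
20:45 UTC − 3h = 17:45 Galis Zone.

17:45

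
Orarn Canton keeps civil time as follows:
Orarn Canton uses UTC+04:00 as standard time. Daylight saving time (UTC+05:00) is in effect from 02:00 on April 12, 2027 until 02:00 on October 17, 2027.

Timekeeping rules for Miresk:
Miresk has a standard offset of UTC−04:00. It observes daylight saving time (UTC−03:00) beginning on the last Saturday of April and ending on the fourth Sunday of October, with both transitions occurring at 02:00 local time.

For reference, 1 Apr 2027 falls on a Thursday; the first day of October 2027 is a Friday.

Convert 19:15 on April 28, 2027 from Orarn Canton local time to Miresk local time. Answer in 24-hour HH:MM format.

11:15

April 28, 2027 falls between 12 April and 17 October, so daylight saving is in effect and Orarn Canton is at UTC+05:00.
19:15 Orarn Canton − 5h = 14:15 UTC.
1 April 2027 is a Thursday, so Saturdays fall on 3, 10, 17, 24; the last is April 24.
1 October 2027 is a Friday, so the first Sunday is October 3 and the fourth is October 24.
At the standard offset (UTC−04:00), 14:15 UTC − 4h = 10:15 Miresk standard time.
Daylight saving runs 24 April – 24 October; the standard-time date in Miresk, April 28, 2027, is inside that window, so Miresk is at UTC−03:00.
14:15 UTC − 3h = 11:15 Miresk.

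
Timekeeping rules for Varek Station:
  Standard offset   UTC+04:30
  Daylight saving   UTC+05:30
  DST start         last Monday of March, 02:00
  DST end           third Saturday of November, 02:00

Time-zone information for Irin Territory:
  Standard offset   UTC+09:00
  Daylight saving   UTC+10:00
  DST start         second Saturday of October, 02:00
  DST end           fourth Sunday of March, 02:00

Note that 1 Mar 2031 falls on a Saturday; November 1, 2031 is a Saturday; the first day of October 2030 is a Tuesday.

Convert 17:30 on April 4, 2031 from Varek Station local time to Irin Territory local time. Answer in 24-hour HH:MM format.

1 March 2031 is a Saturday, so Mondays fall on 3, 10, 17, 24, 31; the last is March 31.
1 November 2031 is a Saturday, so the first Saturday is November 1 and the third is November 15.
April 4, 2031 falls between 31 March and 15 November, so daylight saving is in effect and Varek Station is at UTC+05:30.
17:30 Varek Station − 5h30m = 12:00 UTC.
1 October 2030 is a Tuesday, so the first Saturday is October 5 and the second is October 12.
1 March 2031 is a Saturday, so the first Sunday is March 2 and the fourth is March 23.
At the standard offset (UTC+09:00), 12:00 UTC + 9h = 21:00 Irin Territory standard time.
The standard-time date in Irin Territory, April 4, 2031, is outside the daylight-saving period (12 October 2030 – 23 March 2031), so Irin Territory is on standard time, UTC+09:00.
12:00 UTC + 9h = 21:00 Irin Territory.

21:00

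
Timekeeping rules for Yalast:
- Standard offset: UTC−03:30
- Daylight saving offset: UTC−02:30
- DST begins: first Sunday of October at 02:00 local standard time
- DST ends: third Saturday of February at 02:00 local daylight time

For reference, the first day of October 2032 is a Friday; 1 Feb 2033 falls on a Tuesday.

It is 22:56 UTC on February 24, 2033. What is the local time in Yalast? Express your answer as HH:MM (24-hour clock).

1 October 2032 is a Friday, so the first Sunday is October 3.
1 February 2033 is a Tuesday, so the first Saturday is February 5 and the third is February 19.
At the standard offset (UTC−03:30), 22:56 UTC − 3h30m = 19:26 Yalast standard time.
The standard-time date in Yalast, February 24, 2033, is outside the daylight-saving period (3 October 2032 – 19 February 2033), so Yalast is on standard time, UTC−03:30.
22:56 UTC − 3h30m = 19:26 local.

19:26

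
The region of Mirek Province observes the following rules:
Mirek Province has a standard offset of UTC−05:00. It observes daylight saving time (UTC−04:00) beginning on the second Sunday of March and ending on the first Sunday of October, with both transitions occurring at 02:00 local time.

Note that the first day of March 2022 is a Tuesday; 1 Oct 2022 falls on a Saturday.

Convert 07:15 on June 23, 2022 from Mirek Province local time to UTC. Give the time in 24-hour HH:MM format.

1 March 2022 is a Tuesday, so the first Sunday is March 6 and the second is March 13.
1 October 2022 is a Saturday, so the first Sunday is October 2.
June 23, 2022 falls between 13 March and 2 October, so daylight saving is in effect and Mirek Province is at UTC−04:00.
07:15 local + 4h = 11:15 UTC.

11:15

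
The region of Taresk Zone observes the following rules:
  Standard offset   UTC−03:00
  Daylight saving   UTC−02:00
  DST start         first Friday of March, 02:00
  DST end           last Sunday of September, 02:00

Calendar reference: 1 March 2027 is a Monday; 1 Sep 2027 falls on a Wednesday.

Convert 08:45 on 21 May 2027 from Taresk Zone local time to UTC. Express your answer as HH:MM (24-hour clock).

1 March 2027 is a Monday, so the first Friday is March 5.
1 September 2027 is a Wednesday, so Sundays fall on 5, 12, 19, 26; the last is September 26.
21 May 2027 lies within the daylight-saving period (5 March – 26 September), so Taresk Zone is on daylight time, UTC−02:00.
08:45 local + 2h = 10:45 UTC.

10:45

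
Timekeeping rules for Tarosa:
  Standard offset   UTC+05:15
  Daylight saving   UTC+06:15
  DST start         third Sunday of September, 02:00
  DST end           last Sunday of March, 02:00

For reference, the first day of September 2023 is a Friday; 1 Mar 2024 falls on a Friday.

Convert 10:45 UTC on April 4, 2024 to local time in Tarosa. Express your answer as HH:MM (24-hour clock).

16:00

1 September 2023 is a Friday, so the first Sunday is September 3 and the third is September 17.
1 March 2024 is a Friday, so Sundays fall on 3, 10, 17, 24, 31; the last is March 31.
At the standard offset (UTC+05:15), 10:45 UTC + 5h15m = 16:00 Tarosa standard time.
The standard-time date in Tarosa, April 4, 2024, does not fall between 17 September 2023 and 31 March 2024, so daylight saving is not in effect and Tarosa is at UTC+05:15.
10:45 UTC + 5h15m = 16:00 local.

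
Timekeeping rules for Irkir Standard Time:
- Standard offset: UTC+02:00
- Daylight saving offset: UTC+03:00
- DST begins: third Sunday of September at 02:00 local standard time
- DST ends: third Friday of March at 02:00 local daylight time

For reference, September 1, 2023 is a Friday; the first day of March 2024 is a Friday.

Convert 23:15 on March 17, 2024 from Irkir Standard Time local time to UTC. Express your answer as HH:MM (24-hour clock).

1 September 2023 is a Friday, so the first Sunday is September 3 and the third is September 17.
1 March 2024 is a Friday, so the first Friday is March 1 and the third is March 15.
March 17, 2024 does not fall between 17 September 2023 and 15 March 2024, so daylight saving is not in effect and Irkir Standard Time is at UTC+02:00.
23:15 local − 2h = 21:15 UTC.

21:15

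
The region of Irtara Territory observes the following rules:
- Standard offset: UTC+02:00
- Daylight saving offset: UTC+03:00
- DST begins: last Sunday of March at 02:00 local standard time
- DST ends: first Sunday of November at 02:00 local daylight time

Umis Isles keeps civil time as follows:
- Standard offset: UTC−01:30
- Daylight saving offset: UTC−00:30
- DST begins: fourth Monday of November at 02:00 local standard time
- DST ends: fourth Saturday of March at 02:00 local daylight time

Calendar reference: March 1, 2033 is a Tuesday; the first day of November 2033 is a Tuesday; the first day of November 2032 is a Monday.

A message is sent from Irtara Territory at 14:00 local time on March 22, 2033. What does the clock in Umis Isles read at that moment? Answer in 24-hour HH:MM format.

1 March 2033 is a Tuesday, so Sundays fall on 6, 13, 20, 27; the last is March 27.
1 November 2033 is a Tuesday, so the first Sunday is November 6.
March 22, 2033 is outside the daylight-saving period (27 March – 6 November), so Irtara Territory is on standard time, UTC+02:00.
14:00 Irtara Territory − 2h = 12:00 UTC.
1 November 2032 is a Monday, so the first Monday is November 1 and the fourth is November 22.
1 March 2033 is a Tuesday, so the first Saturday is March 5 and the fourth is March 26.
At the standard offset (UTC−01:30), 12:00 UTC − 1h30m = 10:30 Umis Isles standard time.
Daylight saving runs 22 November 2032 – 26 March 2033; the standard-time date in Umis Isles, March 22, 2033, is inside that window, so Umis Isles is at UTC−00:30.
12:00 UTC − 0h30m = 11:30 Umis Isles.

11:30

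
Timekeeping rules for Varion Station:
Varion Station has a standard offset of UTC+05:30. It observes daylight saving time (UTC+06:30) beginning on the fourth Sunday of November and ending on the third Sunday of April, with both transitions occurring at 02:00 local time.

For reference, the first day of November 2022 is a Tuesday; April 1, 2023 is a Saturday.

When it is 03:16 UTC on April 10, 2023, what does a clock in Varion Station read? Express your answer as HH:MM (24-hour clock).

1 November 2022 is a Tuesday, so the first Sunday is November 6 and the fourth is November 27.
1 April 2023 is a Saturday, so the first Sunday is April 2 and the third is April 16.
At the standard offset (UTC+05:30), 03:16 UTC + 5h30m = 08:46 Varion Station standard time.
The standard-time date in Varion Station, April 10, 2023, falls between 27 November 2022 and 16 April 2023, so daylight saving is in effect and Varion Station is at UTC+06:30.
03:16 UTC + 6h30m = 09:46 local.

09:46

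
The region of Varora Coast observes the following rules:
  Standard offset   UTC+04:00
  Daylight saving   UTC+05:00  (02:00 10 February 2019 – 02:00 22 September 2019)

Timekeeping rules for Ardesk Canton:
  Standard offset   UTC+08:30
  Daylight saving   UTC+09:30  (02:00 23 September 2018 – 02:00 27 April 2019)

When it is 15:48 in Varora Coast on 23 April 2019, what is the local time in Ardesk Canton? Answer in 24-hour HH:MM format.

23 April 2019 falls between 10 February and 22 September, so daylight saving is in effect and Varora Coast is at UTC+05:00.
15:48 Varora Coast − 5h = 10:48 UTC.
At the standard offset (UTC+08:30), 10:48 UTC + 8h30m = 19:18 Ardesk Canton standard time.
Daylight saving runs 23 September 2018 – 27 April 2019; the standard-time date in Ardesk Canton, 23 April 2019, is inside that window, so Ardesk Canton is at UTC+09:30.
10:48 UTC + 9h30m = 20:18 Ardesk Canton.

20:18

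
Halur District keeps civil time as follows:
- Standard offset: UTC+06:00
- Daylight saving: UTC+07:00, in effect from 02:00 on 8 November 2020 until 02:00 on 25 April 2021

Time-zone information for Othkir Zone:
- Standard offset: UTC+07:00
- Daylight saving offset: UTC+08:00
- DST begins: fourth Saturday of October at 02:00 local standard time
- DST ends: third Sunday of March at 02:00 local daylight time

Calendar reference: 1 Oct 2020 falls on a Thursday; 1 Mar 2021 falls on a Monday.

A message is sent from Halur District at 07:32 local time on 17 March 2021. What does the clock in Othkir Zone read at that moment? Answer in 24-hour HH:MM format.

08:32

17 March 2021 falls between 8 November 2020 and 25 April 2021, so daylight saving is in effect and Halur District is at UTC+07:00.
07:32 Halur District − 7h = 00:32 UTC.
1 October 2020 is a Thursday, so the first Saturday is October 3 and the fourth is October 24.
1 March 2021 is a Monday, so the first Sunday is March 7 and the third is March 21.
At the standard offset (UTC+07:00), 00:32 UTC + 7h = 07:32 Othkir Zone standard time.
The standard-time date in Othkir Zone, 17 March 2021, falls between 24 October 2020 and 21 March 2021, so daylight saving is in effect and Othkir Zone is at UTC+08:00.
00:32 UTC + 8h = 08:32 Othkir Zone.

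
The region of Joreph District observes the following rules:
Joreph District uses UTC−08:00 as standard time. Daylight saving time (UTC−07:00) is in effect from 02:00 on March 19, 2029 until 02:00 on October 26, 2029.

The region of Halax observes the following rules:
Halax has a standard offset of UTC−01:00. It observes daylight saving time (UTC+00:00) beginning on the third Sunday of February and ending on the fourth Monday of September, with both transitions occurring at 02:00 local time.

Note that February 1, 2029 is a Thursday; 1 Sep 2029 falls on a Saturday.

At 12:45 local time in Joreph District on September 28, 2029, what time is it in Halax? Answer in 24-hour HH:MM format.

18:45

September 28, 2029 lies within the daylight-saving period (19 March – 26 October), so Joreph District is on daylight time, UTC−07:00.
12:45 Joreph District + 7h = 19:45 UTC.
1 February 2029 is a Thursday, so the first Sunday is February 4 and the third is February 18.
1 September 2029 is a Saturday, so the first Monday is September 3 and the fourth is September 24.
At the standard offset (UTC−01:00), 19:45 UTC − 1h = 18:45 Halax standard time.
The standard-time date in Halax, September 28, 2029, is outside the daylight-saving period (18 February – 24 September), so Halax is on standard time, UTC−01:00.
19:45 UTC − 1h = 18:45 Halax.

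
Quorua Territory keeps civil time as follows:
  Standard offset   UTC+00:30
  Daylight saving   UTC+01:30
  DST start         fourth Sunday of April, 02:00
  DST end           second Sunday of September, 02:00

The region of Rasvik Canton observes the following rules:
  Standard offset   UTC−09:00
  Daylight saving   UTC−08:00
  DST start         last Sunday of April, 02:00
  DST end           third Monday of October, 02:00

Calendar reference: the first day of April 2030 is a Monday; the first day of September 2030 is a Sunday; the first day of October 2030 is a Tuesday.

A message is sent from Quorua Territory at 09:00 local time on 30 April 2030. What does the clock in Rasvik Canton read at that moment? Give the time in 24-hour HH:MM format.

1 April 2030 is a Monday, so the first Sunday is April 7 and the fourth is April 28.
1 September 2030 is a Sunday, so the first Sunday is September 1 and the second is September 8.
30 April 2030 falls between 28 April and 8 September, so daylight saving is in effect and Quorua Territory is at UTC+01:30.
09:00 Quorua Territory − 1h30m = 07:30 UTC.
1 April 2030 is a Monday, so Sundays fall on 7, 14, 21, 28; the last is April 28.
1 October 2030 is a Tuesday, so the first Monday is October 7 and the third is October 21.
At the standard offset (UTC−09:00), 07:30 UTC − 9h = 22:30 Rasvik Canton standard time (rolling into the previous day, 29 April 2030).
The standard-time date in Rasvik Canton, 29 April 2030, falls between 28 April and 21 October, so daylight saving is in effect and Rasvik Canton is at UTC−08:00.
07:30 UTC − 8h = 23:30 Rasvik Canton (rolling into the previous day, 29 April 2030).

23:30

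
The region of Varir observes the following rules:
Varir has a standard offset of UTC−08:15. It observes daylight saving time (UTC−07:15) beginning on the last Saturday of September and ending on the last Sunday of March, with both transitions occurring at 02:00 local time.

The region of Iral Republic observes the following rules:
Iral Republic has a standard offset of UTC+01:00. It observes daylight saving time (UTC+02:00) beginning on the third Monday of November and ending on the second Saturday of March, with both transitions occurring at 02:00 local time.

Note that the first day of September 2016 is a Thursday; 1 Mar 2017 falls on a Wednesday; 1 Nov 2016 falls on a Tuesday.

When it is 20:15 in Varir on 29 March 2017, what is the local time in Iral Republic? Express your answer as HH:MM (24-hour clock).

05:30

1 September 2016 is a Thursday, so Saturdays fall on 3, 10, 17, 24; the last is September 24.
1 March 2017 is a Wednesday, so Sundays fall on 5, 12, 19, 26; the last is March 26.
Daylight saving runs 24 September 2016 – 26 March 2017; 29 March 2017 is outside that window, so Varir is on standard time at UTC−08:15.
20:15 Varir + 8h15m = 04:30 UTC (rolling into the next day, 30 March 2017).
1 November 2016 is a Tuesday, so the first Monday is November 7 and the third is November 21.
1 March 2017 is a Wednesday, so the first Saturday is March 4 and the second is March 11.
At the standard offset (UTC+01:00), 04:30 UTC + 1h = 05:30 Iral Republic standard time.
Daylight saving runs 21 November 2016 – 11 March 2017; the standard-time date in Iral Republic, 30 March 2017, is outside that window, so Iral Republic is on standard time at UTC+01:00.
04:30 UTC + 1h = 05:30 Iral Republic.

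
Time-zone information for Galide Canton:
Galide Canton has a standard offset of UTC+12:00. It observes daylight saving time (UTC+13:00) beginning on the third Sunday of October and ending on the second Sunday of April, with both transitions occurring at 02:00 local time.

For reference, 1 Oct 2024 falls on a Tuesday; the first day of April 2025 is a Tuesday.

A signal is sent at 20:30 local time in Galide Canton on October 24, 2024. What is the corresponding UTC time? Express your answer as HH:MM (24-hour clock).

07:30

1 October 2024 is a Tuesday, so the first Sunday is October 6 and the third is October 20.
1 April 2025 is a Tuesday, so the first Sunday is April 6 and the second is April 13.
Daylight saving runs 20 October 2024 – 13 April 2025; October 24, 2024 is inside that window, so Galide Canton is at UTC+13:00.
20:30 local − 13h = 07:30 UTC.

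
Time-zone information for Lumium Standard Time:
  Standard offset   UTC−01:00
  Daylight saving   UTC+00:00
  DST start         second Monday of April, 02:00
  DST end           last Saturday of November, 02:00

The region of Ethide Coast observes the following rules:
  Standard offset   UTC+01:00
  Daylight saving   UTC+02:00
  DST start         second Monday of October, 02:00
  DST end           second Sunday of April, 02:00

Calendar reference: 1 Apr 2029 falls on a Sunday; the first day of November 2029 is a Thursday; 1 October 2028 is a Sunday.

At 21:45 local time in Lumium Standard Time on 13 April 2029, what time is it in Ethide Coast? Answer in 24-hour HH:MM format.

1 April 2029 is a Sunday, so the first Monday is April 2 and the second is April 9.
1 November 2029 is a Thursday, so Saturdays fall on 3, 10, 17, 24; the last is November 24.
13 April 2029 lies within the daylight-saving period (9 April – 24 November), so Lumium Standard Time is on daylight time, UTC+00:00.
21:45 Lumium Standard Time − 0h = 21:45 UTC.
1 October 2028 is a Sunday, so the first Monday is October 2 and the second is October 9.
1 April 2029 is a Sunday, so the first Sunday is April 1 and the second is April 8.
At the standard offset (UTC+01:00), 21:45 UTC + 1h = 22:45 Ethide Coast standard time.
The standard-time date in Ethide Coast, 13 April 2029, is outside the daylight-saving period (9 October 2028 – 8 April 2029), so Ethide Coast is on standard time, UTC+01:00.
21:45 UTC + 1h = 22:45 Ethide Coast.

22:45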